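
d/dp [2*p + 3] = 2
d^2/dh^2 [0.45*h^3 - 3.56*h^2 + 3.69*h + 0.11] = 2.7*h - 7.12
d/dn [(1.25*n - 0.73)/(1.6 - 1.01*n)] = (1.275327*n - 2.02032)/(1.01*n - 1.6)^3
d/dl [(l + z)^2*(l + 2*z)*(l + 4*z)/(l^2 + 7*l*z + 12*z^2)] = (2*l^3 + 13*l^2*z + 24*l*z^2 + 13*z^3)/(l^2 + 6*l*z + 9*z^2)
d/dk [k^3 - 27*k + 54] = 3*k^2 - 27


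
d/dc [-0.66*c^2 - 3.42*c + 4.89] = -1.32*c - 3.42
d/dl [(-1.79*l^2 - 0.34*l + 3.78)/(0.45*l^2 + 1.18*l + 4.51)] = (-1.9592*l^2 - 19.5478*l - 5.9938)/(0.2025*l^4 + 1.062*l^3 + 5.4514*l^2 + 10.6436*l + 20.3401)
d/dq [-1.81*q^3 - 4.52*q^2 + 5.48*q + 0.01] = -5.43*q^2 - 9.04*q + 5.48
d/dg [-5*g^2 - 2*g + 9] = -10*g - 2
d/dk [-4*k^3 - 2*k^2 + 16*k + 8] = -12*k^2 - 4*k + 16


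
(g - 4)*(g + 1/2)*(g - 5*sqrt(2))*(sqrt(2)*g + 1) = sqrt(2)*g^4 - 9*g^3 - 7*sqrt(2)*g^3/2 - 7*sqrt(2)*g^2 + 63*g^2/2 + 18*g + 35*sqrt(2)*g/2 + 10*sqrt(2)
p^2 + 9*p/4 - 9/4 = (p - 3/4)*(p + 3)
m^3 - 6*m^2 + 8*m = m*(m - 4)*(m - 2)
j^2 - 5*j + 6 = (j - 3)*(j - 2)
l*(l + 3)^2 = l^3 + 6*l^2 + 9*l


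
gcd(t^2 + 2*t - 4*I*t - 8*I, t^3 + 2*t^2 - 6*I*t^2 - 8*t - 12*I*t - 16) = t^2 + t*(2 - 4*I) - 8*I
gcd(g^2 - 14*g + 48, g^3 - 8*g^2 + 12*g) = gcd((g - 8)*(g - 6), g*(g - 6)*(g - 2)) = g - 6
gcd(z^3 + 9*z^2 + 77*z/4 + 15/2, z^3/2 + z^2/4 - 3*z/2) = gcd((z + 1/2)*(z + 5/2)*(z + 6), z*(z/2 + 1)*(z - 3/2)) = 1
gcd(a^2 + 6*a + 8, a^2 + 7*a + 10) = a + 2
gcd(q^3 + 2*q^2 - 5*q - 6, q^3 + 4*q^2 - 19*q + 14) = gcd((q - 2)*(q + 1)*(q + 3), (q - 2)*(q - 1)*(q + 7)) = q - 2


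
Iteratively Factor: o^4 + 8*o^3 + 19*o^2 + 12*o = (o + 3)*(o^3 + 5*o^2 + 4*o) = (o + 3)*(o + 4)*(o^2 + o) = o*(o + 3)*(o + 4)*(o + 1)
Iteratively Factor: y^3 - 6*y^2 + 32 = (y - 4)*(y^2 - 2*y - 8) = (y - 4)^2*(y + 2)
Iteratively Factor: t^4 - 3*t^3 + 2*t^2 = (t - 2)*(t^3 - t^2) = t*(t - 2)*(t^2 - t) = t*(t - 2)*(t - 1)*(t)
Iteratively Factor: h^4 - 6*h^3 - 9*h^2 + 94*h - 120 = (h - 3)*(h^3 - 3*h^2 - 18*h + 40) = (h - 3)*(h + 4)*(h^2 - 7*h + 10) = (h - 5)*(h - 3)*(h + 4)*(h - 2)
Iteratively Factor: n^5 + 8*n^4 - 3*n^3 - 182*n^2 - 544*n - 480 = (n + 2)*(n^4 + 6*n^3 - 15*n^2 - 152*n - 240) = (n + 2)*(n + 3)*(n^3 + 3*n^2 - 24*n - 80) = (n + 2)*(n + 3)*(n + 4)*(n^2 - n - 20) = (n - 5)*(n + 2)*(n + 3)*(n + 4)*(n + 4)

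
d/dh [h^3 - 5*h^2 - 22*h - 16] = 3*h^2 - 10*h - 22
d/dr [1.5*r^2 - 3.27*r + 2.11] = 3.0*r - 3.27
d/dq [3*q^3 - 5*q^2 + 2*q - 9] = 9*q^2 - 10*q + 2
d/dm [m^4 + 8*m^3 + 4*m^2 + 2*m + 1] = 4*m^3 + 24*m^2 + 8*m + 2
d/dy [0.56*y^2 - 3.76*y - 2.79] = 1.12*y - 3.76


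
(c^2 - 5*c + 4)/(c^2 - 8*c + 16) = (c - 1)/(c - 4)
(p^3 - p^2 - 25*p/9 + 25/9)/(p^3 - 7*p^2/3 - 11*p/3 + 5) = (p - 5/3)/(p - 3)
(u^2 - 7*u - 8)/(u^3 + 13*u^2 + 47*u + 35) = (u - 8)/(u^2 + 12*u + 35)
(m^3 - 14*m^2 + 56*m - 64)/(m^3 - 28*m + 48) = (m - 8)/(m + 6)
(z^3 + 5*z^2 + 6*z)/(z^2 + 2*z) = z + 3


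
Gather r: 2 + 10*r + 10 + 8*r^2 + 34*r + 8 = 8*r^2 + 44*r + 20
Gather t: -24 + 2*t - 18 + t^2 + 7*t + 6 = t^2 + 9*t - 36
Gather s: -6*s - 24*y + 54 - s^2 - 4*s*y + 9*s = -s^2 + s*(3 - 4*y) - 24*y + 54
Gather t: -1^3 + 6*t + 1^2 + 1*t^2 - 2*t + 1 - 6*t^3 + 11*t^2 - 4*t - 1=-6*t^3 + 12*t^2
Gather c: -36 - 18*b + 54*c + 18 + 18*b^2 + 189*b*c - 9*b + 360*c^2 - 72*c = 18*b^2 - 27*b + 360*c^2 + c*(189*b - 18) - 18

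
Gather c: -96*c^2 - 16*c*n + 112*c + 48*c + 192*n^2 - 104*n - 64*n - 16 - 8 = -96*c^2 + c*(160 - 16*n) + 192*n^2 - 168*n - 24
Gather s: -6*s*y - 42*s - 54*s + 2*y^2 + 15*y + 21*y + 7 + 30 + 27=s*(-6*y - 96) + 2*y^2 + 36*y + 64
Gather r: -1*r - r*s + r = -r*s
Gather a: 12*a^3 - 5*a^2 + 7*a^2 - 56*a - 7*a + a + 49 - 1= 12*a^3 + 2*a^2 - 62*a + 48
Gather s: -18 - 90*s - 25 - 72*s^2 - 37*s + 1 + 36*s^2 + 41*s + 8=-36*s^2 - 86*s - 34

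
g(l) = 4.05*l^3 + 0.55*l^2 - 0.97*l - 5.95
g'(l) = 12.15*l^2 + 1.1*l - 0.97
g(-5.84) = -788.19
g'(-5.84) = 406.99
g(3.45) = 163.56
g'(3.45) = 147.44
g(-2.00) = -34.21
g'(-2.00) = 45.43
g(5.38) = 635.42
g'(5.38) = 356.62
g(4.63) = 403.32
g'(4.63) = 264.58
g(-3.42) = -158.21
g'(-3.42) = 137.38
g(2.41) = 51.60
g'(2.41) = 72.25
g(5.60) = 717.11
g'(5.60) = 386.21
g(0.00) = -5.95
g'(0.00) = -0.97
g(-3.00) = -107.44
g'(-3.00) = 105.08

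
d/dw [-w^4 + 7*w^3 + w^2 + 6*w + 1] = -4*w^3 + 21*w^2 + 2*w + 6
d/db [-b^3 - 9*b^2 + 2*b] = -3*b^2 - 18*b + 2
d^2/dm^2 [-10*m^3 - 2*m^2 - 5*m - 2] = -60*m - 4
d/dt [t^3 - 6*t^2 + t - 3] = 3*t^2 - 12*t + 1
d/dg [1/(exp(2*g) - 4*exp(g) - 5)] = 2*(2 - exp(g))*exp(g)/(-exp(2*g) + 4*exp(g) + 5)^2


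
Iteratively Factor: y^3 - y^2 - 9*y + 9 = (y - 3)*(y^2 + 2*y - 3) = (y - 3)*(y + 3)*(y - 1)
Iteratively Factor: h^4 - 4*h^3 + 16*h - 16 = (h - 2)*(h^3 - 2*h^2 - 4*h + 8) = (h - 2)^2*(h^2 - 4) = (h - 2)^2*(h + 2)*(h - 2)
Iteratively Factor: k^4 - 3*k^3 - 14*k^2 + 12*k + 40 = (k + 2)*(k^3 - 5*k^2 - 4*k + 20) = (k - 2)*(k + 2)*(k^2 - 3*k - 10) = (k - 5)*(k - 2)*(k + 2)*(k + 2)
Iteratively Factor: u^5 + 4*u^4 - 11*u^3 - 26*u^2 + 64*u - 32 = (u + 4)*(u^4 - 11*u^2 + 18*u - 8) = (u - 1)*(u + 4)*(u^3 + u^2 - 10*u + 8) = (u - 1)^2*(u + 4)*(u^2 + 2*u - 8) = (u - 2)*(u - 1)^2*(u + 4)*(u + 4)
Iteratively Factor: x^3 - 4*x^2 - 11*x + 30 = (x - 2)*(x^2 - 2*x - 15) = (x - 2)*(x + 3)*(x - 5)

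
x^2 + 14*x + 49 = (x + 7)^2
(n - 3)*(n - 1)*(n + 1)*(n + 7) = n^4 + 4*n^3 - 22*n^2 - 4*n + 21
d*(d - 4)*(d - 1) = d^3 - 5*d^2 + 4*d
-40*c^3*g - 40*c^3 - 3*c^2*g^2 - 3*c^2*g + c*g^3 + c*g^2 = (-8*c + g)*(5*c + g)*(c*g + c)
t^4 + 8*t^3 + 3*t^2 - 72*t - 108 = (t - 3)*(t + 2)*(t + 3)*(t + 6)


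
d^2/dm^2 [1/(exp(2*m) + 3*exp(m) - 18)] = (2*(2*exp(m) + 3)^2*exp(m) - (4*exp(m) + 3)*(exp(2*m) + 3*exp(m) - 18))*exp(m)/(exp(2*m) + 3*exp(m) - 18)^3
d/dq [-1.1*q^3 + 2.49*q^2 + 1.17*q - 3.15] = -3.3*q^2 + 4.98*q + 1.17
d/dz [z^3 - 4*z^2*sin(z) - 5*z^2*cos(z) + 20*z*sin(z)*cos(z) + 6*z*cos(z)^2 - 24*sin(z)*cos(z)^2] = 5*z^2*sin(z) - 4*z^2*cos(z) + 3*z^2 - 8*z*sin(z) - 6*z*sin(2*z) - 10*z*cos(z) + 20*z*cos(2*z) + 10*sin(2*z) - 6*cos(z) + 3*cos(2*z) - 18*cos(3*z) + 3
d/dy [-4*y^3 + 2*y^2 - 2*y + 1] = -12*y^2 + 4*y - 2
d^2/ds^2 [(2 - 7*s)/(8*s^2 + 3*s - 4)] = 2*(-(7*s - 2)*(16*s + 3)^2 + (168*s + 5)*(8*s^2 + 3*s - 4))/(8*s^2 + 3*s - 4)^3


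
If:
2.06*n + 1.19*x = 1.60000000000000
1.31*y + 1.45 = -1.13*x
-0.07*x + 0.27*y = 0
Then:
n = 1.35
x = -0.99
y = -0.26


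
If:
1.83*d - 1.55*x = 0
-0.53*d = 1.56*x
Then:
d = 0.00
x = 0.00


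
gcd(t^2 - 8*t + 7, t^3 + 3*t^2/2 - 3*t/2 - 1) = t - 1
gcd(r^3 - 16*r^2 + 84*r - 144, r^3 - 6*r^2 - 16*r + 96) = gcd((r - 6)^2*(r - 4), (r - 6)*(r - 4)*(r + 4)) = r^2 - 10*r + 24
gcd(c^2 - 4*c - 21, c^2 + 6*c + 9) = c + 3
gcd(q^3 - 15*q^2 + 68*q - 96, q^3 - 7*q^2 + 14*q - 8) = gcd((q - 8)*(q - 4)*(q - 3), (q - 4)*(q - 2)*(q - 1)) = q - 4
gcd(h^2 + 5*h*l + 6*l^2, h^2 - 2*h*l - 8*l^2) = h + 2*l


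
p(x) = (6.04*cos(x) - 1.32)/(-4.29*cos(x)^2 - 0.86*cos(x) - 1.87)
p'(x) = (-8.58*sin(x)*cos(x) - 0.86*sin(x))*(6.04*cos(x) - 1.32)/(-4.29*cos(x)^2 - 0.86*cos(x) - 1.87)^2 - 6.04*sin(x)/(-4.29*cos(x)^2 - 0.86*cos(x) - 1.87)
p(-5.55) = -0.65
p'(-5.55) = 0.18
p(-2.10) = 1.73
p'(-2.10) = -0.01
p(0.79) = -0.64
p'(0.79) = 0.25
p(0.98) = -0.56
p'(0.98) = 0.66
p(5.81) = -0.67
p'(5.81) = -0.02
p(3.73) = 1.54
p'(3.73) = 0.49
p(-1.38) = 0.08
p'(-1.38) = -2.80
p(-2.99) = 1.40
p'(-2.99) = 0.13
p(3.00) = 1.40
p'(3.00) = -0.13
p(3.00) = 1.40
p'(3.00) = -0.13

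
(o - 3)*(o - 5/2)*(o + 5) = o^3 - o^2/2 - 20*o + 75/2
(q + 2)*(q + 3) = q^2 + 5*q + 6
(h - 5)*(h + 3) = h^2 - 2*h - 15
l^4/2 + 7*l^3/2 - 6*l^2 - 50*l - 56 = (l/2 + 1)*(l - 4)*(l + 2)*(l + 7)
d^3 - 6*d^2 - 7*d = d*(d - 7)*(d + 1)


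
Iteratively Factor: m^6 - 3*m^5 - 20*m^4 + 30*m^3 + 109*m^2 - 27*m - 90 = (m - 1)*(m^5 - 2*m^4 - 22*m^3 + 8*m^2 + 117*m + 90) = (m - 1)*(m + 1)*(m^4 - 3*m^3 - 19*m^2 + 27*m + 90) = (m - 3)*(m - 1)*(m + 1)*(m^3 - 19*m - 30) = (m - 5)*(m - 3)*(m - 1)*(m + 1)*(m^2 + 5*m + 6) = (m - 5)*(m - 3)*(m - 1)*(m + 1)*(m + 2)*(m + 3)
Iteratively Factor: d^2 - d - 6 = (d + 2)*(d - 3)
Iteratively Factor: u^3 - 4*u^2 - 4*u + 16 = (u - 4)*(u^2 - 4) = (u - 4)*(u - 2)*(u + 2)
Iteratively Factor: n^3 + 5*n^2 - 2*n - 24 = (n + 3)*(n^2 + 2*n - 8) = (n + 3)*(n + 4)*(n - 2)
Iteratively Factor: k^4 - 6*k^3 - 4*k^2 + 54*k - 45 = (k - 5)*(k^3 - k^2 - 9*k + 9) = (k - 5)*(k - 1)*(k^2 - 9) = (k - 5)*(k - 3)*(k - 1)*(k + 3)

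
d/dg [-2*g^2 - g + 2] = -4*g - 1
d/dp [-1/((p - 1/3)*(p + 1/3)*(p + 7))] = 9*(27*p^2 + 126*p - 1)/(81*p^6 + 1134*p^5 + 3951*p^4 - 252*p^3 - 881*p^2 + 14*p + 49)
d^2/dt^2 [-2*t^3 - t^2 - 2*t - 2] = -12*t - 2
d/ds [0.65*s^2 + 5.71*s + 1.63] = 1.3*s + 5.71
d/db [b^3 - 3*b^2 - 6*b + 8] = 3*b^2 - 6*b - 6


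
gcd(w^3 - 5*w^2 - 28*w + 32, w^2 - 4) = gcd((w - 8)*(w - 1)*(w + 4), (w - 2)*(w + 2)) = 1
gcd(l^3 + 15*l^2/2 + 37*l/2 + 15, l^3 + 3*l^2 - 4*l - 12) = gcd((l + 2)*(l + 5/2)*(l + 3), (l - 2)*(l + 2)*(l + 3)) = l^2 + 5*l + 6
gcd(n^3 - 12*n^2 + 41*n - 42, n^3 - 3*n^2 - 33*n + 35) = n - 7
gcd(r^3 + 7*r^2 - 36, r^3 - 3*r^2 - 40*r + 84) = r^2 + 4*r - 12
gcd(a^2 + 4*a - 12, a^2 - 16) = 1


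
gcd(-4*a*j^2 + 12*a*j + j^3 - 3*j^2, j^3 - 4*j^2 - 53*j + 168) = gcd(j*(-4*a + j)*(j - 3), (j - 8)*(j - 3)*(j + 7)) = j - 3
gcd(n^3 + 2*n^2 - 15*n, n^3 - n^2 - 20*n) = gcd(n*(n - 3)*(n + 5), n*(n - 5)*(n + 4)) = n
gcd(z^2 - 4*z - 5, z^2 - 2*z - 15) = z - 5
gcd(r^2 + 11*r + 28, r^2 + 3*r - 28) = r + 7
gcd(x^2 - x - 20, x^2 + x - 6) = 1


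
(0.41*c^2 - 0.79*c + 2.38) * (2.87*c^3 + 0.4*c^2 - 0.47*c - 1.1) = 1.1767*c^5 - 2.1033*c^4 + 6.3219*c^3 + 0.8723*c^2 - 0.2496*c - 2.618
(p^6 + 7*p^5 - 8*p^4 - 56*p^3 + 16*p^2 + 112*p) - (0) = p^6 + 7*p^5 - 8*p^4 - 56*p^3 + 16*p^2 + 112*p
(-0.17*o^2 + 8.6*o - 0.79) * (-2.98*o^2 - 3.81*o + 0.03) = 0.5066*o^4 - 24.9803*o^3 - 30.4169*o^2 + 3.2679*o - 0.0237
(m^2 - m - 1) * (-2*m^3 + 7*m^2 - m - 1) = -2*m^5 + 9*m^4 - 6*m^3 - 7*m^2 + 2*m + 1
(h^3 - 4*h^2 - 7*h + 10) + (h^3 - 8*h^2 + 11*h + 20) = 2*h^3 - 12*h^2 + 4*h + 30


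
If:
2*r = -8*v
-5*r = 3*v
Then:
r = 0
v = 0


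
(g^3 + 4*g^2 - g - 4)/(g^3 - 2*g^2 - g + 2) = (g + 4)/(g - 2)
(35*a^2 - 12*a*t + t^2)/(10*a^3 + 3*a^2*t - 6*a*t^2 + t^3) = (-7*a + t)/(-2*a^2 - a*t + t^2)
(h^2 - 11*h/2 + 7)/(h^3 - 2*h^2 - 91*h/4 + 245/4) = 2*(h - 2)/(2*h^2 + 3*h - 35)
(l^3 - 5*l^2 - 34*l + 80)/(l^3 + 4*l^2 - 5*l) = (l^2 - 10*l + 16)/(l*(l - 1))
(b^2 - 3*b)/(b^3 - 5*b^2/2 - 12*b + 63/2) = 2*b/(2*b^2 + b - 21)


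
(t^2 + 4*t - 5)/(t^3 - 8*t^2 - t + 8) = (t + 5)/(t^2 - 7*t - 8)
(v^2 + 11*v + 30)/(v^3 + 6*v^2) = (v + 5)/v^2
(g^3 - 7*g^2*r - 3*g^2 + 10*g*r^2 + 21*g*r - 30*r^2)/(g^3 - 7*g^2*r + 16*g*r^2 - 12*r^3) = (g^2 - 5*g*r - 3*g + 15*r)/(g^2 - 5*g*r + 6*r^2)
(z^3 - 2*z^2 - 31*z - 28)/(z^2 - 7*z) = z + 5 + 4/z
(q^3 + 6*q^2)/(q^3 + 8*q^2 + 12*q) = q/(q + 2)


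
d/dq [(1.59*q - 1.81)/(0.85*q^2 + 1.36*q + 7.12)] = (-1.3515*q^2 + 3.077*q + 13.7824)/(0.7225*q^4 + 2.312*q^3 + 13.9536*q^2 + 19.3664*q + 50.6944)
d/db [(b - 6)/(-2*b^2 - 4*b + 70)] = (-b^2/2 - b + (b - 6)*(b + 1) + 35/2)/(b^2 + 2*b - 35)^2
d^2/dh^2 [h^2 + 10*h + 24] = 2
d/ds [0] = 0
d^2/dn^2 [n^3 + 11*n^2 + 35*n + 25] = 6*n + 22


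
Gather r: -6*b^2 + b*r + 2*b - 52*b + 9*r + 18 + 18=-6*b^2 - 50*b + r*(b + 9) + 36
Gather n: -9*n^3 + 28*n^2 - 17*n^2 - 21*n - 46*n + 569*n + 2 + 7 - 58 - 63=-9*n^3 + 11*n^2 + 502*n - 112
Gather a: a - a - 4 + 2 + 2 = 0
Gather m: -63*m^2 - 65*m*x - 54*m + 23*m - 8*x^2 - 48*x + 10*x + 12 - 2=-63*m^2 + m*(-65*x - 31) - 8*x^2 - 38*x + 10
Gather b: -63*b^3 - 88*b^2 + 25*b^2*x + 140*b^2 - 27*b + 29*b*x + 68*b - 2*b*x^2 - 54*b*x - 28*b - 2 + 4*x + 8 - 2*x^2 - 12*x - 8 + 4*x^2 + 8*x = -63*b^3 + b^2*(25*x + 52) + b*(-2*x^2 - 25*x + 13) + 2*x^2 - 2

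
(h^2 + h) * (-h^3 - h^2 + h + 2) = -h^5 - 2*h^4 + 3*h^2 + 2*h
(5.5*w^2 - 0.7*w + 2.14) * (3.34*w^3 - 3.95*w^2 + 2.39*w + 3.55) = 18.37*w^5 - 24.063*w^4 + 23.0576*w^3 + 9.399*w^2 + 2.6296*w + 7.597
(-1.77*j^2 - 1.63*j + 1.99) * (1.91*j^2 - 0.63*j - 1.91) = -3.3807*j^4 - 1.9982*j^3 + 8.2085*j^2 + 1.8596*j - 3.8009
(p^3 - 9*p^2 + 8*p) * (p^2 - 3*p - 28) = p^5 - 12*p^4 + 7*p^3 + 228*p^2 - 224*p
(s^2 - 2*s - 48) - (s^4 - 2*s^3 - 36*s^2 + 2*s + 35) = -s^4 + 2*s^3 + 37*s^2 - 4*s - 83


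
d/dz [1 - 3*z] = -3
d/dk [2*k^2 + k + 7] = 4*k + 1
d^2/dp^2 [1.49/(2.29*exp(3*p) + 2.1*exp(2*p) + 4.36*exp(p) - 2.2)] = (1.49*(6.87*exp(2*p) + 4.2*exp(p) + 4.36)*(13.74*exp(2*p) + 8.4*exp(p) + 8.72)*exp(p) - (30.7089*exp(2*p) + 12.516*exp(p) + 6.4964)*(2.29*exp(3*p) + 2.1*exp(2*p) + 4.36*exp(p) - 2.2))*exp(p)/(2.29*exp(3*p) + 2.1*exp(2*p) + 4.36*exp(p) - 2.2)^3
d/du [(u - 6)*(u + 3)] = 2*u - 3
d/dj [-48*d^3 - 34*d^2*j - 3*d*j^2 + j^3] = -34*d^2 - 6*d*j + 3*j^2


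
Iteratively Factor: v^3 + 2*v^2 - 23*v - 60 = (v + 3)*(v^2 - v - 20) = (v + 3)*(v + 4)*(v - 5)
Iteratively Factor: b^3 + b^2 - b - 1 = (b + 1)*(b^2 - 1) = (b - 1)*(b + 1)*(b + 1)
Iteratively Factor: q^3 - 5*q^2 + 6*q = (q - 3)*(q^2 - 2*q) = (q - 3)*(q - 2)*(q)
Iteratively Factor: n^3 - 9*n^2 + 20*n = (n - 4)*(n^2 - 5*n) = n*(n - 4)*(n - 5)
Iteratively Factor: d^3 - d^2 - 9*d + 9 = (d - 3)*(d^2 + 2*d - 3) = (d - 3)*(d + 3)*(d - 1)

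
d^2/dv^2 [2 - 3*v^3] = -18*v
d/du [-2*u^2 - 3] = -4*u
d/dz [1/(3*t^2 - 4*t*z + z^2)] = 2*(2*t - z)/(3*t^2 - 4*t*z + z^2)^2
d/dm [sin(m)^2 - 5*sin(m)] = (2*sin(m) - 5)*cos(m)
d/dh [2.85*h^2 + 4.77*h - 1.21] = 5.7*h + 4.77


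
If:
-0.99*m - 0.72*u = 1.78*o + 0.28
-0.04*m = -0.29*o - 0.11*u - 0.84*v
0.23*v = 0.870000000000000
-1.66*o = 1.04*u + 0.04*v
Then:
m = 14.25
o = -22.65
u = 36.00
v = 3.78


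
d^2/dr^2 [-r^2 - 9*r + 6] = -2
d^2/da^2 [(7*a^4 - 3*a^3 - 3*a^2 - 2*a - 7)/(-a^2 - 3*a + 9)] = 2*(-7*a^6 - 63*a^5 + 1559*a^3 - 3543*a^2 + 846*a + 423)/(a^6 + 9*a^5 - 135*a^3 + 729*a - 729)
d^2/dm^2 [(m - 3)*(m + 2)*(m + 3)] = 6*m + 4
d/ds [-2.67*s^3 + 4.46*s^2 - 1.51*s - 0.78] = -8.01*s^2 + 8.92*s - 1.51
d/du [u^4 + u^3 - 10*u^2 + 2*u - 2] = 4*u^3 + 3*u^2 - 20*u + 2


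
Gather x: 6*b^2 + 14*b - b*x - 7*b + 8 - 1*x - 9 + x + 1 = 6*b^2 - b*x + 7*b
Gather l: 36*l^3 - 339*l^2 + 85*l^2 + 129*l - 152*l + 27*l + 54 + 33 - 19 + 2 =36*l^3 - 254*l^2 + 4*l + 70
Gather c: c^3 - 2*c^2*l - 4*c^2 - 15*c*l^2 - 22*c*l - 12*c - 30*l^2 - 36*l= c^3 + c^2*(-2*l - 4) + c*(-15*l^2 - 22*l - 12) - 30*l^2 - 36*l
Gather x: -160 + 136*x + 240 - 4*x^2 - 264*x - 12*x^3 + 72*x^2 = -12*x^3 + 68*x^2 - 128*x + 80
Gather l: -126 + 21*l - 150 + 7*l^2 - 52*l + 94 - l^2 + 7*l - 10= 6*l^2 - 24*l - 192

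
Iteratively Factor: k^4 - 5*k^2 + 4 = (k + 2)*(k^3 - 2*k^2 - k + 2) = (k + 1)*(k + 2)*(k^2 - 3*k + 2) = (k - 1)*(k + 1)*(k + 2)*(k - 2)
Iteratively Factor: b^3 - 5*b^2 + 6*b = (b - 2)*(b^2 - 3*b) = (b - 3)*(b - 2)*(b)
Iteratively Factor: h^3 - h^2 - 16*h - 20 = (h + 2)*(h^2 - 3*h - 10) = (h - 5)*(h + 2)*(h + 2)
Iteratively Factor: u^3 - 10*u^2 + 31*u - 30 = (u - 5)*(u^2 - 5*u + 6) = (u - 5)*(u - 2)*(u - 3)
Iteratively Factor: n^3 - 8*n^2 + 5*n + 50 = (n - 5)*(n^2 - 3*n - 10) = (n - 5)^2*(n + 2)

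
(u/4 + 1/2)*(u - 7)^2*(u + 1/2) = u^4/4 - 23*u^3/8 + 15*u^2/4 + 217*u/8 + 49/4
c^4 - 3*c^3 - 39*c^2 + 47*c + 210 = (c - 7)*(c - 3)*(c + 2)*(c + 5)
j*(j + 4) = j^2 + 4*j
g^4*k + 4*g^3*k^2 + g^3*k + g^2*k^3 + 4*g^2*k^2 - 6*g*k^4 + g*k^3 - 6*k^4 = (g - k)*(g + 2*k)*(g + 3*k)*(g*k + k)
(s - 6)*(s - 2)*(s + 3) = s^3 - 5*s^2 - 12*s + 36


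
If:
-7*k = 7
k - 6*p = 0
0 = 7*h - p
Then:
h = -1/42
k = -1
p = -1/6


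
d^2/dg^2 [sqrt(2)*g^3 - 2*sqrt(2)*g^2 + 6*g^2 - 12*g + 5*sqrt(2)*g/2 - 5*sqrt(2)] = 6*sqrt(2)*g - 4*sqrt(2) + 12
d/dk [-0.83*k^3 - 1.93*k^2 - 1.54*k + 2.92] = -2.49*k^2 - 3.86*k - 1.54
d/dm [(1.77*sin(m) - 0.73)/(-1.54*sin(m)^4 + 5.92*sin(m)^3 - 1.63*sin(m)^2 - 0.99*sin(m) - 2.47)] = (8.1774*sin(m)^4 - 25.4536*sin(m)^3 + 15.8499*sin(m)^2 - 2.3798*sin(m) - 5.0946)*cos(m)/(2.3716*sin(m)^8 - 18.2336*sin(m)^7 + 40.0668*sin(m)^6 - 16.25*sin(m)^5 - 1.4571*sin(m)^4 - 26.0174*sin(m)^3 + 9.0323*sin(m)^2 + 4.8906*sin(m) + 6.1009)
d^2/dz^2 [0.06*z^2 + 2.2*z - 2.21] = 0.120000000000000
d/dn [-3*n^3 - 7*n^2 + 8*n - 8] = -9*n^2 - 14*n + 8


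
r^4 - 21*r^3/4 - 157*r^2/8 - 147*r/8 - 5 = (r - 8)*(r + 1/2)*(r + 1)*(r + 5/4)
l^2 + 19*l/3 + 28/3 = (l + 7/3)*(l + 4)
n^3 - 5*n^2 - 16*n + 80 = (n - 5)*(n - 4)*(n + 4)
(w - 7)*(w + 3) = w^2 - 4*w - 21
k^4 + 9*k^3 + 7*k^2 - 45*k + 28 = (k - 1)^2*(k + 4)*(k + 7)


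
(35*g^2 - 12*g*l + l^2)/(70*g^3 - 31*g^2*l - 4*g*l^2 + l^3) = (5*g - l)/(10*g^2 - 3*g*l - l^2)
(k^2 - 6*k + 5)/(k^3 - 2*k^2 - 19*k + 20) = 1/(k + 4)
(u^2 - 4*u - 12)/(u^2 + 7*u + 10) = (u - 6)/(u + 5)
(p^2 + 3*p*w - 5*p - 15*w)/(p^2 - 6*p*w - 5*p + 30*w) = (p + 3*w)/(p - 6*w)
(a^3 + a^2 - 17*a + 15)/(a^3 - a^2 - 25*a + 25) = (a - 3)/(a - 5)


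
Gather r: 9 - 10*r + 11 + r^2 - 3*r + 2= r^2 - 13*r + 22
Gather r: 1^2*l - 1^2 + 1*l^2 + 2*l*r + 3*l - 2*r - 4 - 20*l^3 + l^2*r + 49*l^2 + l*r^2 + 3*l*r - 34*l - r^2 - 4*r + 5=-20*l^3 + 50*l^2 - 30*l + r^2*(l - 1) + r*(l^2 + 5*l - 6)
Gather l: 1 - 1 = 0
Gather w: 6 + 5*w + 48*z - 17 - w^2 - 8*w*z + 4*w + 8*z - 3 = -w^2 + w*(9 - 8*z) + 56*z - 14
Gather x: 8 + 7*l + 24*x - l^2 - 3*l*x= -l^2 + 7*l + x*(24 - 3*l) + 8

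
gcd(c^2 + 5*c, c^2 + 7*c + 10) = c + 5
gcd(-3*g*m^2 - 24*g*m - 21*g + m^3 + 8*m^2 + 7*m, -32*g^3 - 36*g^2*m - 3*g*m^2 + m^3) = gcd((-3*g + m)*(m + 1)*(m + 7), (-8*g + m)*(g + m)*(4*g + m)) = 1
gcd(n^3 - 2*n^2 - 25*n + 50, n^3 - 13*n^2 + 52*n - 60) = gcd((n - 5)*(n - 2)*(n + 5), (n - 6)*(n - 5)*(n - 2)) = n^2 - 7*n + 10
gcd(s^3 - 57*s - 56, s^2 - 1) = s + 1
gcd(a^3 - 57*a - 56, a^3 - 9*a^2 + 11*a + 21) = a + 1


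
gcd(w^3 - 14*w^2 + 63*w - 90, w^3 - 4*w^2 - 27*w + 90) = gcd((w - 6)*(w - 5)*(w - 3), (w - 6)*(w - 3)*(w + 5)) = w^2 - 9*w + 18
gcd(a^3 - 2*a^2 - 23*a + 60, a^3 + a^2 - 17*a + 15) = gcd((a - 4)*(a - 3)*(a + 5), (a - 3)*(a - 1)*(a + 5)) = a^2 + 2*a - 15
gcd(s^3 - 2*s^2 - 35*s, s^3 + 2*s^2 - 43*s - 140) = s^2 - 2*s - 35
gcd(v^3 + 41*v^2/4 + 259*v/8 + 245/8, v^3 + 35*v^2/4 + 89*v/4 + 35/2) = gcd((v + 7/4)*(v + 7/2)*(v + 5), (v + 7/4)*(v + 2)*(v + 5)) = v^2 + 27*v/4 + 35/4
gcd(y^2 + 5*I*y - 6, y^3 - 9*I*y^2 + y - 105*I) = y + 3*I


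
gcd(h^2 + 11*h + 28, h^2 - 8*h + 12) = 1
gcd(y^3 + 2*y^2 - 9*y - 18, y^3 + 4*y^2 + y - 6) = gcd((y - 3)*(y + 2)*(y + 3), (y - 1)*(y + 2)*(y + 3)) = y^2 + 5*y + 6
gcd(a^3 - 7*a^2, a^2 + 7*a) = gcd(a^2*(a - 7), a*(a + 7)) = a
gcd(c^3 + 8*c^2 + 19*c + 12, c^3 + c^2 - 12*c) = c + 4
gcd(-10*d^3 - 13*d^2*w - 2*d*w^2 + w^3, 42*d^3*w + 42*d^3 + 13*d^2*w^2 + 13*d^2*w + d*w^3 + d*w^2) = 1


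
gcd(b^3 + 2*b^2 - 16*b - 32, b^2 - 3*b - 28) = b + 4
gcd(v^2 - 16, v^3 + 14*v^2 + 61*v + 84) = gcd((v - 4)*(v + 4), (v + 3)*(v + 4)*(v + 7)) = v + 4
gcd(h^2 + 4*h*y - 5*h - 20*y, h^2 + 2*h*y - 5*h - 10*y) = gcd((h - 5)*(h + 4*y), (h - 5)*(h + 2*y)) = h - 5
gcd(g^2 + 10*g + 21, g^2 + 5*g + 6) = g + 3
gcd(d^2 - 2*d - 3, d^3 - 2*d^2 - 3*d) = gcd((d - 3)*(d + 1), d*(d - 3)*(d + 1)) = d^2 - 2*d - 3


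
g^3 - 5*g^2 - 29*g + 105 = (g - 7)*(g - 3)*(g + 5)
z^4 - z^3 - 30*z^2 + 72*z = z*(z - 4)*(z - 3)*(z + 6)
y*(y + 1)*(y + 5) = y^3 + 6*y^2 + 5*y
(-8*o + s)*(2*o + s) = -16*o^2 - 6*o*s + s^2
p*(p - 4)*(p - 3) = p^3 - 7*p^2 + 12*p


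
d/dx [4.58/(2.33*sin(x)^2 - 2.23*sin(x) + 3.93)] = (10.2134 - 21.3428*sin(x))*cos(x)/(2.33*sin(x)^2 - 2.23*sin(x) + 3.93)^2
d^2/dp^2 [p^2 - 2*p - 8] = 2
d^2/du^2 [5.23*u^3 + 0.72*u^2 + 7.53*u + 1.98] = 31.38*u + 1.44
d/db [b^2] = 2*b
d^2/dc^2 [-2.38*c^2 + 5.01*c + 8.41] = -4.76000000000000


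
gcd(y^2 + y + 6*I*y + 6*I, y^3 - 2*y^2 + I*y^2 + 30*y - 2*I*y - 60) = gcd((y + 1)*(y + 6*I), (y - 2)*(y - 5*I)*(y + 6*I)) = y + 6*I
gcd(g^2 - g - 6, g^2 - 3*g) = g - 3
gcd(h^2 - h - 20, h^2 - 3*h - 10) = h - 5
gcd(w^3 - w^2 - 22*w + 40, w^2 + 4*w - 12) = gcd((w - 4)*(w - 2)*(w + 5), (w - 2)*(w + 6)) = w - 2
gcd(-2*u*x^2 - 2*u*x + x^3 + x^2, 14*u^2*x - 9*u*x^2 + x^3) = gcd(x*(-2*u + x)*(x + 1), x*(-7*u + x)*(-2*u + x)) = -2*u*x + x^2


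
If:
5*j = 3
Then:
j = 3/5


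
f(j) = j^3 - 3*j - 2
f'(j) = 3*j^2 - 3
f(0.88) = -3.96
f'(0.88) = -0.68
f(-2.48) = -9.81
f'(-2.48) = 15.45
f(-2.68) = -13.21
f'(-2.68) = 18.55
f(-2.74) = -14.35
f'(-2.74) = 19.52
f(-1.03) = -0.00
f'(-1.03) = 0.18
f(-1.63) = -1.44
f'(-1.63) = 4.97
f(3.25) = 22.58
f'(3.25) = 28.69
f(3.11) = 18.75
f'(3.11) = 26.02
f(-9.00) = -704.00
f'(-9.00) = 240.00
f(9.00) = 700.00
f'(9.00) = 240.00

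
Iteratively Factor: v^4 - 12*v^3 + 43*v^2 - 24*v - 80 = (v - 4)*(v^3 - 8*v^2 + 11*v + 20) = (v - 4)^2*(v^2 - 4*v - 5) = (v - 5)*(v - 4)^2*(v + 1)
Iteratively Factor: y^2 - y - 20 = (y + 4)*(y - 5)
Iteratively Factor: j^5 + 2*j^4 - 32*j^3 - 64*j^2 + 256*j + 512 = (j + 4)*(j^4 - 2*j^3 - 24*j^2 + 32*j + 128) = (j - 4)*(j + 4)*(j^3 + 2*j^2 - 16*j - 32) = (j - 4)*(j + 4)^2*(j^2 - 2*j - 8) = (j - 4)*(j + 2)*(j + 4)^2*(j - 4)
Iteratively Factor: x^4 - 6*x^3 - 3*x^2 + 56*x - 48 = (x - 4)*(x^3 - 2*x^2 - 11*x + 12) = (x - 4)*(x + 3)*(x^2 - 5*x + 4) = (x - 4)^2*(x + 3)*(x - 1)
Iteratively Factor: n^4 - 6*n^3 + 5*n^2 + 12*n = (n - 4)*(n^3 - 2*n^2 - 3*n) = n*(n - 4)*(n^2 - 2*n - 3) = n*(n - 4)*(n - 3)*(n + 1)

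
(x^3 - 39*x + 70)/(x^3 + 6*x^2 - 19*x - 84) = (x^2 - 7*x + 10)/(x^2 - x - 12)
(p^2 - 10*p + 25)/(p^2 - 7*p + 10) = (p - 5)/(p - 2)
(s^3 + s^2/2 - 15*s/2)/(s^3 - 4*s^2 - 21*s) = (s - 5/2)/(s - 7)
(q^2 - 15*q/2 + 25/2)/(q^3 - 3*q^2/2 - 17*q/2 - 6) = (-2*q^2 + 15*q - 25)/(-2*q^3 + 3*q^2 + 17*q + 12)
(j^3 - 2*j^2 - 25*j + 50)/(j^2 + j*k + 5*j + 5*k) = (j^2 - 7*j + 10)/(j + k)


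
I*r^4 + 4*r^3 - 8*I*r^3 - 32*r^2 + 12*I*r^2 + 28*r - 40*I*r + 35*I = (r - 7)*(r - 5*I)*(r + I)*(I*r - I)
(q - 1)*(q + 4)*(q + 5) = q^3 + 8*q^2 + 11*q - 20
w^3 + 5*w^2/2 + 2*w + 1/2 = (w + 1/2)*(w + 1)^2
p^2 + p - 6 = (p - 2)*(p + 3)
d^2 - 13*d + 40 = (d - 8)*(d - 5)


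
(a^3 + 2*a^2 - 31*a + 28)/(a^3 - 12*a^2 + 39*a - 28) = (a + 7)/(a - 7)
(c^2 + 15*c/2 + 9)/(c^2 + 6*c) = (c + 3/2)/c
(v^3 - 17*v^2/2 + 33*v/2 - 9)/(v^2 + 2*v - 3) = (v^2 - 15*v/2 + 9)/(v + 3)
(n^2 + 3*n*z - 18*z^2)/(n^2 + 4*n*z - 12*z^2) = (-n + 3*z)/(-n + 2*z)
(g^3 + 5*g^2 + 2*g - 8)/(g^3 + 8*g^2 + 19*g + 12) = (g^2 + g - 2)/(g^2 + 4*g + 3)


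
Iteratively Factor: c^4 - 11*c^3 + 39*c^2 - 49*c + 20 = (c - 1)*(c^3 - 10*c^2 + 29*c - 20) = (c - 4)*(c - 1)*(c^2 - 6*c + 5) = (c - 4)*(c - 1)^2*(c - 5)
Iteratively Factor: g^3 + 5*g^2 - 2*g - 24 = (g + 4)*(g^2 + g - 6) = (g + 3)*(g + 4)*(g - 2)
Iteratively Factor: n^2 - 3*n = (n - 3)*(n)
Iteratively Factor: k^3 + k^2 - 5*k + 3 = (k - 1)*(k^2 + 2*k - 3) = (k - 1)^2*(k + 3)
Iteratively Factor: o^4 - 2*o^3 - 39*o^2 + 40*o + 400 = (o + 4)*(o^3 - 6*o^2 - 15*o + 100) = (o - 5)*(o + 4)*(o^2 - o - 20) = (o - 5)^2*(o + 4)*(o + 4)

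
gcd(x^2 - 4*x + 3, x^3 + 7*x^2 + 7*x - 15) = x - 1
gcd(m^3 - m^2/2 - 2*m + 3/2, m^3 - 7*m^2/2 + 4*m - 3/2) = m^2 - 2*m + 1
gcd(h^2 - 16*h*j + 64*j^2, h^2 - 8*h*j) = h - 8*j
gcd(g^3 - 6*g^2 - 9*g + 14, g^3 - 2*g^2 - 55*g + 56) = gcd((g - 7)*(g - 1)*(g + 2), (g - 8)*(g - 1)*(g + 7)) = g - 1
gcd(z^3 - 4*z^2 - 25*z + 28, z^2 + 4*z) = z + 4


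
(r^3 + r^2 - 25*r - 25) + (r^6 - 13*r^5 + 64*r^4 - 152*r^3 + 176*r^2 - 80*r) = r^6 - 13*r^5 + 64*r^4 - 151*r^3 + 177*r^2 - 105*r - 25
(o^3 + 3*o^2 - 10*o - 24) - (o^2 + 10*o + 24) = o^3 + 2*o^2 - 20*o - 48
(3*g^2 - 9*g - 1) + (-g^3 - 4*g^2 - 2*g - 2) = -g^3 - g^2 - 11*g - 3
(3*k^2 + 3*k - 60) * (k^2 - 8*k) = 3*k^4 - 21*k^3 - 84*k^2 + 480*k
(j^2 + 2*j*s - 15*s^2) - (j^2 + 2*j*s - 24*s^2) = 9*s^2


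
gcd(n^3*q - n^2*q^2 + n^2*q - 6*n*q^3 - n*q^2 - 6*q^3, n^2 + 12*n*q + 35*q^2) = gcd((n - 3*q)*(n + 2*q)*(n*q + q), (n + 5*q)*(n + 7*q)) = 1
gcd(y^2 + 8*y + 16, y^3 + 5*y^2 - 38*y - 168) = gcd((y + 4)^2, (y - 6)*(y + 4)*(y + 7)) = y + 4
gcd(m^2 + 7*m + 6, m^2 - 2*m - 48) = m + 6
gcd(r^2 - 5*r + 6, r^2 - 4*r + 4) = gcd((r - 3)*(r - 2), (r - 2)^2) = r - 2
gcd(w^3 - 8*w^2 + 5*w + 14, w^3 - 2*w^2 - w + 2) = w^2 - w - 2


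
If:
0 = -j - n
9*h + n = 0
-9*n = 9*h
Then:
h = 0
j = 0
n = 0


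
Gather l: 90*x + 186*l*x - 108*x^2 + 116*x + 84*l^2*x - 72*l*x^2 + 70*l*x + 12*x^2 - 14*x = 84*l^2*x + l*(-72*x^2 + 256*x) - 96*x^2 + 192*x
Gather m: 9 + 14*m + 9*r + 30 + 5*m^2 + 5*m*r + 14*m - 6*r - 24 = 5*m^2 + m*(5*r + 28) + 3*r + 15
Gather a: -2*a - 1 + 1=-2*a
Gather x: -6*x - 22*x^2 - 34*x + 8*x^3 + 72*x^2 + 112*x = 8*x^3 + 50*x^2 + 72*x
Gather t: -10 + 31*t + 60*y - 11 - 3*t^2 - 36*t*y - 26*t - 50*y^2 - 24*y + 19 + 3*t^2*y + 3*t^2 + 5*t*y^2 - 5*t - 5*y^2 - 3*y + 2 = 3*t^2*y + t*(5*y^2 - 36*y) - 55*y^2 + 33*y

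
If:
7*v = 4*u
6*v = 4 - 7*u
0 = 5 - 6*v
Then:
No Solution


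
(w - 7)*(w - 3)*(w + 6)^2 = w^4 + 2*w^3 - 63*w^2 - 108*w + 756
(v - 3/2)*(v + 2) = v^2 + v/2 - 3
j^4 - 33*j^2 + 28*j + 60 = (j - 5)*(j - 2)*(j + 1)*(j + 6)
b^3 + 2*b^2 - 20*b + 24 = (b - 2)^2*(b + 6)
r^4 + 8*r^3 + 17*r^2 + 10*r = r*(r + 1)*(r + 2)*(r + 5)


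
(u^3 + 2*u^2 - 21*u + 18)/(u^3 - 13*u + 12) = (u + 6)/(u + 4)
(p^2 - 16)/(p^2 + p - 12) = (p - 4)/(p - 3)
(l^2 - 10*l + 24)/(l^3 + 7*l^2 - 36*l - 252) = (l - 4)/(l^2 + 13*l + 42)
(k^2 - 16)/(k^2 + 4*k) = (k - 4)/k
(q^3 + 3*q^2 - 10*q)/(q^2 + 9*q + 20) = q*(q - 2)/(q + 4)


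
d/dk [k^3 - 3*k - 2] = 3*k^2 - 3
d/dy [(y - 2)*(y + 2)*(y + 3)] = 3*y^2 + 6*y - 4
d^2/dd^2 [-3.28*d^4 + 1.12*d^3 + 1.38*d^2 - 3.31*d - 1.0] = -39.36*d^2 + 6.72*d + 2.76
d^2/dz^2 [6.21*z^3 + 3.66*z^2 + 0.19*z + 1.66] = 37.26*z + 7.32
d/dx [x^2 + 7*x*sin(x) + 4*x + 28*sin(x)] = 7*x*cos(x) + 2*x + 7*sin(x) + 28*cos(x) + 4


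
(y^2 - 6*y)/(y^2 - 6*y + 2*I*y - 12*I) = y/(y + 2*I)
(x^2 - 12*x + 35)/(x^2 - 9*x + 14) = (x - 5)/(x - 2)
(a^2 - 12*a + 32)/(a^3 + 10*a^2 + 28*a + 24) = (a^2 - 12*a + 32)/(a^3 + 10*a^2 + 28*a + 24)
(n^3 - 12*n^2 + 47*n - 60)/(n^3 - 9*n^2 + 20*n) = (n - 3)/n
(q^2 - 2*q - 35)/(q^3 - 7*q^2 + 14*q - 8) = (q^2 - 2*q - 35)/(q^3 - 7*q^2 + 14*q - 8)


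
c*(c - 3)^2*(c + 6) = c^4 - 27*c^2 + 54*c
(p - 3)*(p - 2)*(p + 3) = p^3 - 2*p^2 - 9*p + 18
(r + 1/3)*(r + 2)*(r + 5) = r^3 + 22*r^2/3 + 37*r/3 + 10/3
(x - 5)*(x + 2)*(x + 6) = x^3 + 3*x^2 - 28*x - 60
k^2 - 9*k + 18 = (k - 6)*(k - 3)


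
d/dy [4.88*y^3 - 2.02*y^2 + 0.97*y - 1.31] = 14.64*y^2 - 4.04*y + 0.97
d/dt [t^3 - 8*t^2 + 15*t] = 3*t^2 - 16*t + 15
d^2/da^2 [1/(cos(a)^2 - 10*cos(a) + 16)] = (-8*sin(a)^4 + 76*sin(a)^2 - 395*cos(a) + 15*cos(3*a) + 268)/(2*(cos(a) - 8)^3*(cos(a) - 2)^3)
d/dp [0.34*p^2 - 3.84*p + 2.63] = 0.68*p - 3.84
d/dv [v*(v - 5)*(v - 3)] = 3*v^2 - 16*v + 15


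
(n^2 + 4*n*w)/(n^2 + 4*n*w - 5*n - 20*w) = n/(n - 5)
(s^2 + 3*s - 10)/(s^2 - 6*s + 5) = (s^2 + 3*s - 10)/(s^2 - 6*s + 5)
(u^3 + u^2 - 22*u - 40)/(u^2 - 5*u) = u + 6 + 8/u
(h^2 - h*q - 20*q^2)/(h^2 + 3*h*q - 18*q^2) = (h^2 - h*q - 20*q^2)/(h^2 + 3*h*q - 18*q^2)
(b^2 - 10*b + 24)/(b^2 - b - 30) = (b - 4)/(b + 5)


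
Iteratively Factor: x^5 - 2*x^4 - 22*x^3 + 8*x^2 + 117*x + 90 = (x - 3)*(x^4 + x^3 - 19*x^2 - 49*x - 30) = (x - 3)*(x + 2)*(x^3 - x^2 - 17*x - 15) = (x - 5)*(x - 3)*(x + 2)*(x^2 + 4*x + 3) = (x - 5)*(x - 3)*(x + 1)*(x + 2)*(x + 3)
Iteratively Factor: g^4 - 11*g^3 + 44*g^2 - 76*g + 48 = (g - 3)*(g^3 - 8*g^2 + 20*g - 16) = (g - 3)*(g - 2)*(g^2 - 6*g + 8) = (g - 4)*(g - 3)*(g - 2)*(g - 2)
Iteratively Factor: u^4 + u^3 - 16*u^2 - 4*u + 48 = (u - 3)*(u^3 + 4*u^2 - 4*u - 16) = (u - 3)*(u - 2)*(u^2 + 6*u + 8) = (u - 3)*(u - 2)*(u + 2)*(u + 4)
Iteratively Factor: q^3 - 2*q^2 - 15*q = (q)*(q^2 - 2*q - 15) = q*(q + 3)*(q - 5)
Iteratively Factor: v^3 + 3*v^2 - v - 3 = (v + 3)*(v^2 - 1) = (v - 1)*(v + 3)*(v + 1)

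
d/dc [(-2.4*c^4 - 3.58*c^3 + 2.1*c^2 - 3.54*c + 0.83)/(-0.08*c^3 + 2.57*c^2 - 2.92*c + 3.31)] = (0.192*c^6 - 12.336*c^5 + 11.9914*c^4 - 11.4352*c^3 - 32.3844*c^2 + 9.6358*c - 9.2938)/(0.0064*c^6 - 0.4112*c^5 + 7.0721*c^4 - 15.5384*c^3 + 25.5398*c^2 - 19.3304*c + 10.9561)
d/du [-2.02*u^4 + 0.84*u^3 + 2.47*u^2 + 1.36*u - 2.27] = -8.08*u^3 + 2.52*u^2 + 4.94*u + 1.36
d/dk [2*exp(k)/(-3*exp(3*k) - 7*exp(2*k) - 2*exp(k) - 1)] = (12*exp(3*k) + 14*exp(2*k) - 2)*exp(k)/(9*exp(6*k) + 42*exp(5*k) + 61*exp(4*k) + 34*exp(3*k) + 18*exp(2*k) + 4*exp(k) + 1)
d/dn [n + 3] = 1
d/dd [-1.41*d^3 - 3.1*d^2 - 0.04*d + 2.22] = -4.23*d^2 - 6.2*d - 0.04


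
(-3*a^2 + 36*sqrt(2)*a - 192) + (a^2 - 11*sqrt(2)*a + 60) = -2*a^2 + 25*sqrt(2)*a - 132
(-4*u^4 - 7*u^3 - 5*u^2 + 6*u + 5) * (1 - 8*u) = 32*u^5 + 52*u^4 + 33*u^3 - 53*u^2 - 34*u + 5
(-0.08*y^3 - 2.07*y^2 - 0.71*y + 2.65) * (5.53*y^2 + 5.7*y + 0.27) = -0.4424*y^5 - 11.9031*y^4 - 15.7469*y^3 + 10.0486*y^2 + 14.9133*y + 0.7155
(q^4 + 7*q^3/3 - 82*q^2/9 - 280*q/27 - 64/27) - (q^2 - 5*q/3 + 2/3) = q^4 + 7*q^3/3 - 91*q^2/9 - 235*q/27 - 82/27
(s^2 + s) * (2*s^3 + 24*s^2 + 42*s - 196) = 2*s^5 + 26*s^4 + 66*s^3 - 154*s^2 - 196*s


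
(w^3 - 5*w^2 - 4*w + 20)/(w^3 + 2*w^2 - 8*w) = (w^2 - 3*w - 10)/(w*(w + 4))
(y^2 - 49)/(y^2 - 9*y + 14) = (y + 7)/(y - 2)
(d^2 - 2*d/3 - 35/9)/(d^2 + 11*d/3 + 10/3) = (d - 7/3)/(d + 2)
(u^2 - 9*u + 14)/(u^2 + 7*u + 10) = (u^2 - 9*u + 14)/(u^2 + 7*u + 10)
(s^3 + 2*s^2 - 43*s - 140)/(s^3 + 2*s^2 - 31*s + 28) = (s^3 + 2*s^2 - 43*s - 140)/(s^3 + 2*s^2 - 31*s + 28)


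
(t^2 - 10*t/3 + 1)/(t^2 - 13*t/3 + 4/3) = (t - 3)/(t - 4)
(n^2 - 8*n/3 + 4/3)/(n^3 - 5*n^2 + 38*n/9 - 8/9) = 3*(n - 2)/(3*n^2 - 13*n + 4)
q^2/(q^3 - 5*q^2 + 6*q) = q/(q^2 - 5*q + 6)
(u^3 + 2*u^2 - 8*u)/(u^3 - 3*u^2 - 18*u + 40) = u/(u - 5)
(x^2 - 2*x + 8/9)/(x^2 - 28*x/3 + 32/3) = (x - 2/3)/(x - 8)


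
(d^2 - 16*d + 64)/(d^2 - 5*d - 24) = (d - 8)/(d + 3)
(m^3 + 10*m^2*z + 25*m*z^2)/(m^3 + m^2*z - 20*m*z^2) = (-m - 5*z)/(-m + 4*z)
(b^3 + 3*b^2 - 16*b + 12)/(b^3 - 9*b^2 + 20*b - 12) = (b + 6)/(b - 6)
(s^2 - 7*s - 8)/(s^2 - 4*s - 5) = (s - 8)/(s - 5)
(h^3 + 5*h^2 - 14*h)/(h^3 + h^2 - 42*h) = (h - 2)/(h - 6)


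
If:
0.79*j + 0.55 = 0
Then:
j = -0.70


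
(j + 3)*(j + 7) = j^2 + 10*j + 21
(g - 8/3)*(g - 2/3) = g^2 - 10*g/3 + 16/9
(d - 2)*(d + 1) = d^2 - d - 2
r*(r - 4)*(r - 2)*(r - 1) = r^4 - 7*r^3 + 14*r^2 - 8*r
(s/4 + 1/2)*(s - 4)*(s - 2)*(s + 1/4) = s^4/4 - 15*s^3/16 - 5*s^2/4 + 15*s/4 + 1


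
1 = 1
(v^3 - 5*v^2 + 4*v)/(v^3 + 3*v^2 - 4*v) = (v - 4)/(v + 4)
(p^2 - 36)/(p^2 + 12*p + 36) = (p - 6)/(p + 6)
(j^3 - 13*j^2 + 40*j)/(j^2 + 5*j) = (j^2 - 13*j + 40)/(j + 5)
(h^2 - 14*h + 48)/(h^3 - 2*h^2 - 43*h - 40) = (h - 6)/(h^2 + 6*h + 5)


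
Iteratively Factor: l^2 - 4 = (l + 2)*(l - 2)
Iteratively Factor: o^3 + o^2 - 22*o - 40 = (o + 2)*(o^2 - o - 20) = (o + 2)*(o + 4)*(o - 5)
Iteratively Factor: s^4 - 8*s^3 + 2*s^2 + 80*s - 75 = (s - 5)*(s^3 - 3*s^2 - 13*s + 15) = (s - 5)*(s - 1)*(s^2 - 2*s - 15) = (s - 5)*(s - 1)*(s + 3)*(s - 5)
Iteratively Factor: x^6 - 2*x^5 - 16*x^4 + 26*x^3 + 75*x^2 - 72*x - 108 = (x + 1)*(x^5 - 3*x^4 - 13*x^3 + 39*x^2 + 36*x - 108) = (x - 3)*(x + 1)*(x^4 - 13*x^2 + 36) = (x - 3)*(x + 1)*(x + 3)*(x^3 - 3*x^2 - 4*x + 12) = (x - 3)*(x - 2)*(x + 1)*(x + 3)*(x^2 - x - 6) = (x - 3)*(x - 2)*(x + 1)*(x + 2)*(x + 3)*(x - 3)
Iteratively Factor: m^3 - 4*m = (m)*(m^2 - 4) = m*(m + 2)*(m - 2)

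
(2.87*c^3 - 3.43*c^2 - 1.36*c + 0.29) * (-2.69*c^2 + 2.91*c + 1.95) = -7.7203*c^5 + 17.5784*c^4 - 0.726400000000001*c^3 - 11.4262*c^2 - 1.8081*c + 0.5655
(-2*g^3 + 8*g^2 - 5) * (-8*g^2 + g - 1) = 16*g^5 - 66*g^4 + 10*g^3 + 32*g^2 - 5*g + 5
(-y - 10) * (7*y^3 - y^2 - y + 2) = -7*y^4 - 69*y^3 + 11*y^2 + 8*y - 20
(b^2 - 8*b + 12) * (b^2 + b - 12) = b^4 - 7*b^3 - 8*b^2 + 108*b - 144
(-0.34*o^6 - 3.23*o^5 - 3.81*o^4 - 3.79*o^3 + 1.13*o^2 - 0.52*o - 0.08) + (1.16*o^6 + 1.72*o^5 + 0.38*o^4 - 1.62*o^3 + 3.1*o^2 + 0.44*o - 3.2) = 0.82*o^6 - 1.51*o^5 - 3.43*o^4 - 5.41*o^3 + 4.23*o^2 - 0.08*o - 3.28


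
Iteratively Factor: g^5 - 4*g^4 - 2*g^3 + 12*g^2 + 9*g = (g + 1)*(g^4 - 5*g^3 + 3*g^2 + 9*g) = (g + 1)^2*(g^3 - 6*g^2 + 9*g) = g*(g + 1)^2*(g^2 - 6*g + 9) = g*(g - 3)*(g + 1)^2*(g - 3)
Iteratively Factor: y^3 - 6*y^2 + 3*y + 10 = (y - 2)*(y^2 - 4*y - 5) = (y - 5)*(y - 2)*(y + 1)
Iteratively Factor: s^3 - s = (s)*(s^2 - 1) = s*(s - 1)*(s + 1)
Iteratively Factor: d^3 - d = (d)*(d^2 - 1) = d*(d - 1)*(d + 1)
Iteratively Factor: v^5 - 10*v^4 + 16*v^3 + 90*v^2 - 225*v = (v - 3)*(v^4 - 7*v^3 - 5*v^2 + 75*v) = (v - 3)*(v + 3)*(v^3 - 10*v^2 + 25*v) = (v - 5)*(v - 3)*(v + 3)*(v^2 - 5*v) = (v - 5)^2*(v - 3)*(v + 3)*(v)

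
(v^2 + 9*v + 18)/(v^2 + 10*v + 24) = (v + 3)/(v + 4)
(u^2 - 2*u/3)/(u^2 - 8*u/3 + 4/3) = u/(u - 2)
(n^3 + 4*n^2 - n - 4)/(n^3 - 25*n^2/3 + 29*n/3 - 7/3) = 3*(n^2 + 5*n + 4)/(3*n^2 - 22*n + 7)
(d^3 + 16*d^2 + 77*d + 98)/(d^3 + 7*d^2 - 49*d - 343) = (d + 2)/(d - 7)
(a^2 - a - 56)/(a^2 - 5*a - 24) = (a + 7)/(a + 3)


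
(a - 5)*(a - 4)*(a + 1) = a^3 - 8*a^2 + 11*a + 20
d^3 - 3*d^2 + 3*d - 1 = (d - 1)^3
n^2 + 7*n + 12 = (n + 3)*(n + 4)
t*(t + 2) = t^2 + 2*t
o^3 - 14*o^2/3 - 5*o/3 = o*(o - 5)*(o + 1/3)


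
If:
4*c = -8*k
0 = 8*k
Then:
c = 0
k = 0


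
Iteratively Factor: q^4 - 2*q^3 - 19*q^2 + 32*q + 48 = (q - 4)*(q^3 + 2*q^2 - 11*q - 12) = (q - 4)*(q + 1)*(q^2 + q - 12) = (q - 4)*(q + 1)*(q + 4)*(q - 3)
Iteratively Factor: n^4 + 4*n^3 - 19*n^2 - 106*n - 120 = (n - 5)*(n^3 + 9*n^2 + 26*n + 24) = (n - 5)*(n + 3)*(n^2 + 6*n + 8) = (n - 5)*(n + 3)*(n + 4)*(n + 2)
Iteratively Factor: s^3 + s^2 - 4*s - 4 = (s + 1)*(s^2 - 4) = (s + 1)*(s + 2)*(s - 2)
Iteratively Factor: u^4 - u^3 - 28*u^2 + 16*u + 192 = (u - 4)*(u^3 + 3*u^2 - 16*u - 48) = (u - 4)*(u + 4)*(u^2 - u - 12) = (u - 4)*(u + 3)*(u + 4)*(u - 4)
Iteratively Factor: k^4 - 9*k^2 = (k + 3)*(k^3 - 3*k^2) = k*(k + 3)*(k^2 - 3*k) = k^2*(k + 3)*(k - 3)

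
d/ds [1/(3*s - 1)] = -3/(3*s - 1)^2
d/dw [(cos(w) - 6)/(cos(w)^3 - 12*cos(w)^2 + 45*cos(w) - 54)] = 2*sin(w)/(cos(w) - 3)^3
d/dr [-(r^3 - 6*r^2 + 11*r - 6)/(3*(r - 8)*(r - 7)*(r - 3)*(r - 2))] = (r^2 - 2*r - 41)/(3*(r^4 - 30*r^3 + 337*r^2 - 1680*r + 3136))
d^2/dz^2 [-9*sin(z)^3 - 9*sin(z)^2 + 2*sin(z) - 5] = 81*sin(z)^3 + 36*sin(z)^2 - 56*sin(z) - 18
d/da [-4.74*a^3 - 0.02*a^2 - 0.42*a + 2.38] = -14.22*a^2 - 0.04*a - 0.42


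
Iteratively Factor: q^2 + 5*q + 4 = (q + 1)*(q + 4)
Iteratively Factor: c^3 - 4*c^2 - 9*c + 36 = (c - 4)*(c^2 - 9) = (c - 4)*(c - 3)*(c + 3)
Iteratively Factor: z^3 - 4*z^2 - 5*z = (z + 1)*(z^2 - 5*z) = (z - 5)*(z + 1)*(z)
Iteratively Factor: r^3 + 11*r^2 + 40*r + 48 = (r + 4)*(r^2 + 7*r + 12) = (r + 3)*(r + 4)*(r + 4)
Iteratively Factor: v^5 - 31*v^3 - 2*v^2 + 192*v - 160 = (v - 1)*(v^4 + v^3 - 30*v^2 - 32*v + 160) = (v - 5)*(v - 1)*(v^3 + 6*v^2 - 32) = (v - 5)*(v - 2)*(v - 1)*(v^2 + 8*v + 16) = (v - 5)*(v - 2)*(v - 1)*(v + 4)*(v + 4)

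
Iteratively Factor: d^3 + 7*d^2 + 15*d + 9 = (d + 3)*(d^2 + 4*d + 3) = (d + 3)^2*(d + 1)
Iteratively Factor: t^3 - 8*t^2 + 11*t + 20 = (t + 1)*(t^2 - 9*t + 20) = (t - 4)*(t + 1)*(t - 5)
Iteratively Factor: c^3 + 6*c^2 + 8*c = (c)*(c^2 + 6*c + 8) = c*(c + 2)*(c + 4)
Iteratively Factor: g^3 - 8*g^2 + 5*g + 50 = (g + 2)*(g^2 - 10*g + 25) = (g - 5)*(g + 2)*(g - 5)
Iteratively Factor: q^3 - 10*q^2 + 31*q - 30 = (q - 2)*(q^2 - 8*q + 15) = (q - 5)*(q - 2)*(q - 3)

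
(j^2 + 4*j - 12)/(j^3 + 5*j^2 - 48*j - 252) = (j - 2)/(j^2 - j - 42)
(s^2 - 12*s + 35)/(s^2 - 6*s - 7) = (s - 5)/(s + 1)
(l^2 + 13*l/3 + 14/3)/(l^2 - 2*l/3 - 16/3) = (3*l + 7)/(3*l - 8)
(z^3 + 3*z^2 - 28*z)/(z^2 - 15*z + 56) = z*(z^2 + 3*z - 28)/(z^2 - 15*z + 56)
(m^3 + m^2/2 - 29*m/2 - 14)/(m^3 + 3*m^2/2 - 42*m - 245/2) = (m^2 - 3*m - 4)/(m^2 - 2*m - 35)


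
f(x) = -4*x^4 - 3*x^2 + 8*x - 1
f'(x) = -16*x^3 - 6*x + 8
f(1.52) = -17.12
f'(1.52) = -57.31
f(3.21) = -430.93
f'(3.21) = -540.48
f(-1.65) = -52.02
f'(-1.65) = 89.77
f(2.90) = -285.94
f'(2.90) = -399.62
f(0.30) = 1.10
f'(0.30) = 5.77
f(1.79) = -37.36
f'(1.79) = -94.51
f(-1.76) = -62.75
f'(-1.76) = 105.79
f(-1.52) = -41.44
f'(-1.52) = 73.31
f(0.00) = -1.00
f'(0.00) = 8.00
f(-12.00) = -83473.00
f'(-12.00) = 27728.00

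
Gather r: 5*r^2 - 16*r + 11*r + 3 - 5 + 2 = 5*r^2 - 5*r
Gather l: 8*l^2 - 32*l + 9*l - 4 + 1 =8*l^2 - 23*l - 3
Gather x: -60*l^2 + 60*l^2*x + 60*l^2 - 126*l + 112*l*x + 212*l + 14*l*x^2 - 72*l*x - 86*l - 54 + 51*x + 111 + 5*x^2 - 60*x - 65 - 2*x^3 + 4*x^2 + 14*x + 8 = -2*x^3 + x^2*(14*l + 9) + x*(60*l^2 + 40*l + 5)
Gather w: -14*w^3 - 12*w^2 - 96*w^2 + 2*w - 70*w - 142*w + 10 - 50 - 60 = -14*w^3 - 108*w^2 - 210*w - 100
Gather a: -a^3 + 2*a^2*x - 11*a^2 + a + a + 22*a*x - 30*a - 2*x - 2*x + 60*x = -a^3 + a^2*(2*x - 11) + a*(22*x - 28) + 56*x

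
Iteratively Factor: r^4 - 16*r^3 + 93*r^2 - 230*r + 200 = (r - 5)*(r^3 - 11*r^2 + 38*r - 40) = (r - 5)*(r - 2)*(r^2 - 9*r + 20) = (r - 5)*(r - 4)*(r - 2)*(r - 5)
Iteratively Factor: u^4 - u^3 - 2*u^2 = (u + 1)*(u^3 - 2*u^2) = u*(u + 1)*(u^2 - 2*u) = u^2*(u + 1)*(u - 2)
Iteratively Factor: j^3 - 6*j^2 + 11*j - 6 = (j - 2)*(j^2 - 4*j + 3) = (j - 2)*(j - 1)*(j - 3)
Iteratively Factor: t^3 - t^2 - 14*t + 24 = (t + 4)*(t^2 - 5*t + 6) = (t - 3)*(t + 4)*(t - 2)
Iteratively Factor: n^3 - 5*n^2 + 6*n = (n - 2)*(n^2 - 3*n) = n*(n - 2)*(n - 3)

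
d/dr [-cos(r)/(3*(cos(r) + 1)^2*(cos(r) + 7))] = (-7*cos(r) - cos(2*r) + 6)*sin(r)/(3*(cos(r) + 1)^3*(cos(r) + 7)^2)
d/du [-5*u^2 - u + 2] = -10*u - 1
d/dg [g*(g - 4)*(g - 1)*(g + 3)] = 4*g^3 - 6*g^2 - 22*g + 12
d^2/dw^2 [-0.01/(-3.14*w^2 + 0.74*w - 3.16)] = (-0.197192*w^2 + 0.046472*w + 0.01*(6.28*w - 0.74)*(12.56*w - 1.48) - 0.198448)/(3.14*w^2 - 0.74*w + 3.16)^3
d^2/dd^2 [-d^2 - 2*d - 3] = -2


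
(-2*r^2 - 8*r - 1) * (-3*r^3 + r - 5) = 6*r^5 + 24*r^4 + r^3 + 2*r^2 + 39*r + 5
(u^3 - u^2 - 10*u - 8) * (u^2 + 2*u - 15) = u^5 + u^4 - 27*u^3 - 13*u^2 + 134*u + 120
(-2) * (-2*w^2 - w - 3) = 4*w^2 + 2*w + 6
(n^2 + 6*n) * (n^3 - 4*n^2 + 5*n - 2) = n^5 + 2*n^4 - 19*n^3 + 28*n^2 - 12*n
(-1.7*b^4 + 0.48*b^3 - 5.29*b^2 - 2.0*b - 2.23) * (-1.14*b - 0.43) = 1.938*b^5 + 0.1838*b^4 + 5.8242*b^3 + 4.5547*b^2 + 3.4022*b + 0.9589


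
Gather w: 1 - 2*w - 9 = -2*w - 8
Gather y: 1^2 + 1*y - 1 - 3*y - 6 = -2*y - 6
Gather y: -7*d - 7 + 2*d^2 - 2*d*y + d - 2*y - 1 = 2*d^2 - 6*d + y*(-2*d - 2) - 8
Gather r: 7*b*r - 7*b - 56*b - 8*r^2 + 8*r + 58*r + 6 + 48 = -63*b - 8*r^2 + r*(7*b + 66) + 54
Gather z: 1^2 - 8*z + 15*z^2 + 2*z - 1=15*z^2 - 6*z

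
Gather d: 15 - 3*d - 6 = 9 - 3*d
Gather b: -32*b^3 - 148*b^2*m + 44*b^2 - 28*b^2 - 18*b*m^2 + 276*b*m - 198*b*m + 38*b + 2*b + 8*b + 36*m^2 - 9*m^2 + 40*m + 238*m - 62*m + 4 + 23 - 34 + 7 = -32*b^3 + b^2*(16 - 148*m) + b*(-18*m^2 + 78*m + 48) + 27*m^2 + 216*m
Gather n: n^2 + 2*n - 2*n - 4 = n^2 - 4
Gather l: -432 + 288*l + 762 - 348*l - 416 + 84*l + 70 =24*l - 16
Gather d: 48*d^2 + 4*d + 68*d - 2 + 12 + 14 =48*d^2 + 72*d + 24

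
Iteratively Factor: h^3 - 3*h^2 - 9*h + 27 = (h - 3)*(h^2 - 9) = (h - 3)^2*(h + 3)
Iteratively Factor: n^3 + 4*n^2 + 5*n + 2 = (n + 1)*(n^2 + 3*n + 2) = (n + 1)^2*(n + 2)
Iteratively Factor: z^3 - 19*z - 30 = (z + 2)*(z^2 - 2*z - 15) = (z + 2)*(z + 3)*(z - 5)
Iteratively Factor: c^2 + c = (c)*(c + 1)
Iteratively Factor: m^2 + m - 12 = (m + 4)*(m - 3)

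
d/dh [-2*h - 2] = -2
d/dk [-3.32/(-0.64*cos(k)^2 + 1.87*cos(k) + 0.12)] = (4.2496*cos(k) - 6.2084)*sin(k)/(-0.64*cos(k)^2 + 1.87*cos(k) + 0.12)^2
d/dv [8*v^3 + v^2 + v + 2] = 24*v^2 + 2*v + 1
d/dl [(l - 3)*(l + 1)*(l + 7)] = 3*l^2 + 10*l - 17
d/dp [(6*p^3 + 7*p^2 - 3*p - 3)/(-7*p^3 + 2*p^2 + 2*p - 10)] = (61*p^4 - 18*p^3 - 223*p^2 - 128*p + 36)/(49*p^6 - 28*p^5 - 24*p^4 + 148*p^3 - 36*p^2 - 40*p + 100)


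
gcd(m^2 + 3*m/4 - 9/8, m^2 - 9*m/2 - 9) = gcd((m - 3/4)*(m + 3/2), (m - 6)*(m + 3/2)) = m + 3/2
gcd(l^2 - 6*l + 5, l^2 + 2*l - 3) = l - 1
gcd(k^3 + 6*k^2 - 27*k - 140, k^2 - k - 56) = k + 7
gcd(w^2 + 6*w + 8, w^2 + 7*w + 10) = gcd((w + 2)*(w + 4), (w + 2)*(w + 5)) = w + 2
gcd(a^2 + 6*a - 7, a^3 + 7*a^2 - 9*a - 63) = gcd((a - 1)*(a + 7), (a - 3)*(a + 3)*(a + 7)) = a + 7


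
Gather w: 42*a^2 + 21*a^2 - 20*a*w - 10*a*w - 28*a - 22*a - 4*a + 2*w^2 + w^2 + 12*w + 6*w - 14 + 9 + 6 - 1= 63*a^2 - 54*a + 3*w^2 + w*(18 - 30*a)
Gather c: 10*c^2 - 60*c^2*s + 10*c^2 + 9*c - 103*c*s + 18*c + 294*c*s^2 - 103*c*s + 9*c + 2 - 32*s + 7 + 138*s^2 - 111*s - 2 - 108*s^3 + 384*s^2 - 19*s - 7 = c^2*(20 - 60*s) + c*(294*s^2 - 206*s + 36) - 108*s^3 + 522*s^2 - 162*s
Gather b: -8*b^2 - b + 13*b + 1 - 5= -8*b^2 + 12*b - 4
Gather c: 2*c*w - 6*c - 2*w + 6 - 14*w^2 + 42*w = c*(2*w - 6) - 14*w^2 + 40*w + 6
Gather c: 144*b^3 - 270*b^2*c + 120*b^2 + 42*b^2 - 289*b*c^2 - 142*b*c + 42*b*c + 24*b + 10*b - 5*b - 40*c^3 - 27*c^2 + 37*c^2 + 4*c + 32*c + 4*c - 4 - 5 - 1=144*b^3 + 162*b^2 + 29*b - 40*c^3 + c^2*(10 - 289*b) + c*(-270*b^2 - 100*b + 40) - 10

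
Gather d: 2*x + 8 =2*x + 8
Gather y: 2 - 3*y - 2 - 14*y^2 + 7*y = -14*y^2 + 4*y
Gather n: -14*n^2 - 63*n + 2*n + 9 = -14*n^2 - 61*n + 9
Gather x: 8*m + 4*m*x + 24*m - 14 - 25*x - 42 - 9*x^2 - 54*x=32*m - 9*x^2 + x*(4*m - 79) - 56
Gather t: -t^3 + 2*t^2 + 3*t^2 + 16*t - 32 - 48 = -t^3 + 5*t^2 + 16*t - 80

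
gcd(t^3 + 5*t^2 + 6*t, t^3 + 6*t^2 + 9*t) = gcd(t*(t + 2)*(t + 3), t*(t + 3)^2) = t^2 + 3*t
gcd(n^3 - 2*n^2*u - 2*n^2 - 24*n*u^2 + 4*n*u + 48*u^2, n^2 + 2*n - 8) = n - 2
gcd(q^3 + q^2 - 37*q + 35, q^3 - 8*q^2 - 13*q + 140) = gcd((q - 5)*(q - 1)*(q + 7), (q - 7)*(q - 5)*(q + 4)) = q - 5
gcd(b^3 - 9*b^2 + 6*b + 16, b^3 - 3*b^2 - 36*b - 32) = b^2 - 7*b - 8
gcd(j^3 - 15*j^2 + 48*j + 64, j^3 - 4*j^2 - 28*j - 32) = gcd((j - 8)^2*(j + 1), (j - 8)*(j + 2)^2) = j - 8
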